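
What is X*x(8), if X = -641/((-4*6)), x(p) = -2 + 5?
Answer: 641/8 ≈ 80.125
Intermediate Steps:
x(p) = 3
X = 641/24 (X = -641/(-24) = -641*(-1/24) = 641/24 ≈ 26.708)
X*x(8) = (641/24)*3 = 641/8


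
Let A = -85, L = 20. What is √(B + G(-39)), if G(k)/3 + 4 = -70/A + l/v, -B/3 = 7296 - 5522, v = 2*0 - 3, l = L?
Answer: 4*I*√96662/17 ≈ 73.154*I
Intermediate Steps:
l = 20
v = -3 (v = 0 - 3 = -3)
B = -5322 (B = -3*(7296 - 5522) = -3*1774 = -5322)
G(k) = -502/17 (G(k) = -12 + 3*(-70/(-85) + 20/(-3)) = -12 + 3*(-70*(-1/85) + 20*(-⅓)) = -12 + 3*(14/17 - 20/3) = -12 + 3*(-298/51) = -12 - 298/17 = -502/17)
√(B + G(-39)) = √(-5322 - 502/17) = √(-90976/17) = 4*I*√96662/17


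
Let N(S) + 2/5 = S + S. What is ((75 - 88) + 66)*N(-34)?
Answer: -18126/5 ≈ -3625.2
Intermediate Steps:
N(S) = -⅖ + 2*S (N(S) = -⅖ + (S + S) = -⅖ + 2*S)
((75 - 88) + 66)*N(-34) = ((75 - 88) + 66)*(-⅖ + 2*(-34)) = (-13 + 66)*(-⅖ - 68) = 53*(-342/5) = -18126/5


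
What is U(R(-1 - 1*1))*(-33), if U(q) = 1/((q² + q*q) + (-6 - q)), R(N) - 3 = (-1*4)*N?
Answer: -11/75 ≈ -0.14667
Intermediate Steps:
R(N) = 3 - 4*N (R(N) = 3 + (-1*4)*N = 3 - 4*N)
U(q) = 1/(-6 - q + 2*q²) (U(q) = 1/((q² + q²) + (-6 - q)) = 1/(2*q² + (-6 - q)) = 1/(-6 - q + 2*q²))
U(R(-1 - 1*1))*(-33) = -33/(-6 - (3 - 4*(-1 - 1*1)) + 2*(3 - 4*(-1 - 1*1))²) = -33/(-6 - (3 - 4*(-1 - 1)) + 2*(3 - 4*(-1 - 1))²) = -33/(-6 - (3 - 4*(-2)) + 2*(3 - 4*(-2))²) = -33/(-6 - (3 + 8) + 2*(3 + 8)²) = -33/(-6 - 1*11 + 2*11²) = -33/(-6 - 11 + 2*121) = -33/(-6 - 11 + 242) = -33/225 = (1/225)*(-33) = -11/75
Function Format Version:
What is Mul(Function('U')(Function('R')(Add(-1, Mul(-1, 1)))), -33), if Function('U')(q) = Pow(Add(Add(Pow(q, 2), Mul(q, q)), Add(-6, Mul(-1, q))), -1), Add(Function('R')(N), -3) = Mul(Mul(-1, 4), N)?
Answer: Rational(-11, 75) ≈ -0.14667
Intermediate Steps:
Function('R')(N) = Add(3, Mul(-4, N)) (Function('R')(N) = Add(3, Mul(Mul(-1, 4), N)) = Add(3, Mul(-4, N)))
Function('U')(q) = Pow(Add(-6, Mul(-1, q), Mul(2, Pow(q, 2))), -1) (Function('U')(q) = Pow(Add(Add(Pow(q, 2), Pow(q, 2)), Add(-6, Mul(-1, q))), -1) = Pow(Add(Mul(2, Pow(q, 2)), Add(-6, Mul(-1, q))), -1) = Pow(Add(-6, Mul(-1, q), Mul(2, Pow(q, 2))), -1))
Mul(Function('U')(Function('R')(Add(-1, Mul(-1, 1)))), -33) = Mul(Pow(Add(-6, Mul(-1, Add(3, Mul(-4, Add(-1, Mul(-1, 1))))), Mul(2, Pow(Add(3, Mul(-4, Add(-1, Mul(-1, 1)))), 2))), -1), -33) = Mul(Pow(Add(-6, Mul(-1, Add(3, Mul(-4, Add(-1, -1)))), Mul(2, Pow(Add(3, Mul(-4, Add(-1, -1))), 2))), -1), -33) = Mul(Pow(Add(-6, Mul(-1, Add(3, Mul(-4, -2))), Mul(2, Pow(Add(3, Mul(-4, -2)), 2))), -1), -33) = Mul(Pow(Add(-6, Mul(-1, Add(3, 8)), Mul(2, Pow(Add(3, 8), 2))), -1), -33) = Mul(Pow(Add(-6, Mul(-1, 11), Mul(2, Pow(11, 2))), -1), -33) = Mul(Pow(Add(-6, -11, Mul(2, 121)), -1), -33) = Mul(Pow(Add(-6, -11, 242), -1), -33) = Mul(Pow(225, -1), -33) = Mul(Rational(1, 225), -33) = Rational(-11, 75)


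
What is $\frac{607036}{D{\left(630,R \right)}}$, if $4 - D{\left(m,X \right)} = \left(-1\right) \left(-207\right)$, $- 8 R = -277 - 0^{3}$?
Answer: $- \frac{607036}{203} \approx -2990.3$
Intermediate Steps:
$R = \frac{277}{8}$ ($R = - \frac{-277 - 0^{3}}{8} = - \frac{-277 - 0}{8} = - \frac{-277 + 0}{8} = \left(- \frac{1}{8}\right) \left(-277\right) = \frac{277}{8} \approx 34.625$)
$D{\left(m,X \right)} = -203$ ($D{\left(m,X \right)} = 4 - \left(-1\right) \left(-207\right) = 4 - 207 = -203$)
$\frac{607036}{D{\left(630,R \right)}} = \frac{607036}{-203} = 607036 \left(- \frac{1}{203}\right) = - \frac{607036}{203}$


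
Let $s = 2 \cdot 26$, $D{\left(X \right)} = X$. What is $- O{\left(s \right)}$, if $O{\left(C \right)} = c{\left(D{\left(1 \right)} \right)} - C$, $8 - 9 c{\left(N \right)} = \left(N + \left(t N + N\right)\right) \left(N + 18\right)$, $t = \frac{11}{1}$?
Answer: $\frac{707}{9} \approx 78.556$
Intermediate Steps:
$t = 11$ ($t = 11 \cdot 1 = 11$)
$c{\left(N \right)} = \frac{8}{9} - \frac{13 N \left(18 + N\right)}{9}$ ($c{\left(N \right)} = \frac{8}{9} - \frac{\left(N + \left(11 N + N\right)\right) \left(N + 18\right)}{9} = \frac{8}{9} - \frac{\left(N + 12 N\right) \left(18 + N\right)}{9} = \frac{8}{9} - \frac{13 N \left(18 + N\right)}{9}$)
$s = 52$
$O{\left(C \right)} = - \frac{239}{9} - C$ ($O{\left(C \right)} = \left(\frac{8}{9} - 26 - \frac{13 \cdot 1^{2}}{9}\right) - C = \left(\frac{8}{9} - 26 - \frac{13}{9}\right) - C = - \frac{239}{9} - C$)
$- O{\left(s \right)} = - (- \frac{239}{9} - 52) = \left(-1\right) \left(- \frac{707}{9}\right) = \frac{707}{9}$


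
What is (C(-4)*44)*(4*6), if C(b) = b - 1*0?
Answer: -4224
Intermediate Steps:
C(b) = b (C(b) = b + 0 = b)
(C(-4)*44)*(4*6) = (-4*44)*(4*6) = -176*24 = -4224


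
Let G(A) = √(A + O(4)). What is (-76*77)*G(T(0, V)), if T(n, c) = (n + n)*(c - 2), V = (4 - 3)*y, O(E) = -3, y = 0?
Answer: -5852*I*√3 ≈ -10136.0*I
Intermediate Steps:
V = 0 (V = (4 - 3)*0 = 1*0 = 0)
T(n, c) = 2*n*(-2 + c) (T(n, c) = (2*n)*(-2 + c) = 2*n*(-2 + c))
G(A) = √(-3 + A) (G(A) = √(A - 3) = √(-3 + A))
(-76*77)*G(T(0, V)) = (-76*77)*√(-3 + 2*0*(-2 + 0)) = -5852*√(-3 + 2*0*(-2)) = -5852*√(-3 + 0) = -5852*I*√3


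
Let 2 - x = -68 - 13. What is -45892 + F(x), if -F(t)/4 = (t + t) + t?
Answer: -46888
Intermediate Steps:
x = 83 (x = 2 - (-68 - 13) = 2 - 1*(-81) = 2 + 81 = 83)
F(t) = -12*t (F(t) = -4*((t + t) + t) = -4*(2*t + t) = -12*t)
-45892 + F(x) = -45892 - 12*83 = -45892 - 996 = -46888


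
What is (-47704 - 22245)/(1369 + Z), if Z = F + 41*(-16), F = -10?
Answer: -69949/703 ≈ -99.501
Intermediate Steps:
Z = -666 (Z = -10 + 41*(-16) = -10 - 656 = -666)
(-47704 - 22245)/(1369 + Z) = (-47704 - 22245)/(1369 - 666) = -69949/703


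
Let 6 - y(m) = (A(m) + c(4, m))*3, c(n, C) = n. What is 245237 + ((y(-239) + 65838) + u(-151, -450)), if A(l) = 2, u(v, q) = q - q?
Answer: 311063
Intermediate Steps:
u(v, q) = 0
y(m) = -12 (y(m) = 6 - (2 + 4)*3 = 6 - 6*3 = 6 - 1*18 = 6 - 18 = -12)
245237 + ((y(-239) + 65838) + u(-151, -450)) = 245237 + ((-12 + 65838) + 0) = 245237 + (65826 + 0) = 245237 + 65826 = 311063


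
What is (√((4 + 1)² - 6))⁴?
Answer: 361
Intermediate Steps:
(√((4 + 1)² - 6))⁴ = (√(5² - 1*6))⁴ = (√(25 - 6))⁴ = (√19)⁴ = 361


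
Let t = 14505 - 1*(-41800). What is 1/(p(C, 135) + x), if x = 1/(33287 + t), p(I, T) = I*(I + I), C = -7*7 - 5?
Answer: 89592/522500545 ≈ 0.00017147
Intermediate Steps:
t = 56305 (t = 14505 + 41800 = 56305)
C = -54 (C = -49 - 5 = -54)
p(I, T) = 2*I² (p(I, T) = I*(2*I) = 2*I²)
x = 1/89592 (x = 1/(33287 + 56305) = 1/89592 ≈ 1.1162e-5)
1/(p(C, 135) + x) = 1/(2*(-54)² + 1/89592) = 1/(2*2916 + 1/89592) = 1/(5832 + 1/89592) = 1/(522500545/89592) = 89592/522500545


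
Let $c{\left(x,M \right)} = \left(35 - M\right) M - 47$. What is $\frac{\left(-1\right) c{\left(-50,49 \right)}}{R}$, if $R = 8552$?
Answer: $\frac{733}{8552} \approx 0.085711$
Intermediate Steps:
$c{\left(x,M \right)} = -47 + M \left(35 - M\right)$ ($c{\left(x,M \right)} = M \left(35 - M\right) - 47 = -47 + M \left(35 - M\right)$)
$\frac{\left(-1\right) c{\left(-50,49 \right)}}{R} = \frac{\left(-1\right) \left(-47 - 49^{2} + 35 \cdot 49\right)}{8552} = - (-47 - 2401 + 1715) \frac{1}{8552} = \left(-1\right) \left(-733\right) \frac{1}{8552} = 733 \cdot \frac{1}{8552} = \frac{733}{8552}$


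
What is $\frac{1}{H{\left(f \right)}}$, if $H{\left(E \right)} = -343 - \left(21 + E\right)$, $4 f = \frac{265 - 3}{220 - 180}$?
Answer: $- \frac{80}{29251} \approx -0.0027349$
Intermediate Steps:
$f = \frac{131}{80}$ ($f = \frac{\left(265 - 3\right) \frac{1}{220 - 180}}{4} = \frac{262 \cdot \frac{1}{40}}{4} = \frac{1}{4} \cdot \frac{131}{20} = \frac{131}{80} \approx 1.6375$)
$H{\left(E \right)} = -364 - E$
$\frac{1}{H{\left(f \right)}} = \frac{1}{-364 - \frac{131}{80}} = \frac{1}{- \frac{29251}{80}} = - \frac{80}{29251}$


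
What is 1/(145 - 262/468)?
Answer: 234/33799 ≈ 0.0069233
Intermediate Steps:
1/(145 - 262/468) = 1/(145 - 262*1/468) = 1/(145 - 131/234) = 1/(33799/234) = 234/33799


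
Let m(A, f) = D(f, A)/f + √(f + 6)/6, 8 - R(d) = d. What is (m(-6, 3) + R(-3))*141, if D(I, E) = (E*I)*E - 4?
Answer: 13019/2 ≈ 6509.5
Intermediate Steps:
R(d) = 8 - d
D(I, E) = -4 + I*E² (D(I, E) = I*E² - 4 = -4 + I*E²)
m(A, f) = √(6 + f)/6 + (-4 + f*A²)/f (m(A, f) = (-4 + f*A²)/f + √(f + 6)/6 = (-4 + f*A²)/f + √(6 + f)*(⅙) = (-4 + f*A²)/f + √(6 + f)/6 = √(6 + f)/6 + (-4 + f*A²)/f)
(m(-6, 3) + R(-3))*141 = (((-6)² - 4/3 + √(6 + 3)/6) + (8 - 1*(-3)))*141 = ((36 - 4*⅓ + √9/6) + (8 + 3))*141 = ((36 - 4/3 + (⅙)*3) + 11)*141 = ((36 - 4/3 + ½) + 11)*141 = (211/6 + 11)*141 = (277/6)*141 = 13019/2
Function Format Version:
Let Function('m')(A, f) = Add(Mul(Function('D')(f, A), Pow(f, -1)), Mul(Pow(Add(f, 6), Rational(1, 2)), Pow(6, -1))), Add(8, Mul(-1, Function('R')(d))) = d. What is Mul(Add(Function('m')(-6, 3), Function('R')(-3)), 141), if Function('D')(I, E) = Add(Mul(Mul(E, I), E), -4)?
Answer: Rational(13019, 2) ≈ 6509.5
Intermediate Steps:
Function('R')(d) = Add(8, Mul(-1, d))
Function('D')(I, E) = Add(-4, Mul(I, Pow(E, 2))) (Function('D')(I, E) = Add(Mul(I, Pow(E, 2)), -4) = Add(-4, Mul(I, Pow(E, 2))))
Function('m')(A, f) = Add(Mul(Rational(1, 6), Pow(Add(6, f), Rational(1, 2))), Mul(Pow(f, -1), Add(-4, Mul(f, Pow(A, 2))))) (Function('m')(A, f) = Add(Mul(Add(-4, Mul(f, Pow(A, 2))), Pow(f, -1)), Mul(Pow(Add(f, 6), Rational(1, 2)), Pow(6, -1))) = Add(Mul(Pow(f, -1), Add(-4, Mul(f, Pow(A, 2)))), Mul(Pow(Add(6, f), Rational(1, 2)), Rational(1, 6))) = Add(Mul(Pow(f, -1), Add(-4, Mul(f, Pow(A, 2)))), Mul(Rational(1, 6), Pow(Add(6, f), Rational(1, 2)))) = Add(Mul(Rational(1, 6), Pow(Add(6, f), Rational(1, 2))), Mul(Pow(f, -1), Add(-4, Mul(f, Pow(A, 2))))))
Mul(Add(Function('m')(-6, 3), Function('R')(-3)), 141) = Mul(Add(Add(Pow(-6, 2), Mul(-4, Pow(3, -1)), Mul(Rational(1, 6), Pow(Add(6, 3), Rational(1, 2)))), Add(8, Mul(-1, -3))), 141) = Mul(Add(Add(36, Mul(-4, Rational(1, 3)), Mul(Rational(1, 6), Pow(9, Rational(1, 2)))), Add(8, 3)), 141) = Mul(Add(Add(36, Rational(-4, 3), Mul(Rational(1, 6), 3)), 11), 141) = Mul(Add(Add(36, Rational(-4, 3), Rational(1, 2)), 11), 141) = Mul(Add(Rational(211, 6), 11), 141) = Mul(Rational(277, 6), 141) = Rational(13019, 2)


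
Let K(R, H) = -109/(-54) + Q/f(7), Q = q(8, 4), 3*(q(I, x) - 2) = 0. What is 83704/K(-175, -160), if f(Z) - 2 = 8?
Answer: 22600080/599 ≈ 37730.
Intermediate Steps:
q(I, x) = 2 (q(I, x) = 2 + (⅓)*0 = 2 + 0 = 2)
Q = 2
f(Z) = 10 (f(Z) = 2 + 8 = 10)
K(R, H) = 599/270 (K(R, H) = -109/(-54) + 2/10 = -109*(-1/54) + 2*(⅒) = 109/54 + ⅕ = 599/270)
83704/K(-175, -160) = 83704/(599/270) = 83704*(270/599) = 22600080/599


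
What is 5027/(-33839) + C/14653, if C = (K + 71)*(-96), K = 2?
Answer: -310804343/495842867 ≈ -0.62682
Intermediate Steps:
C = -7008 (C = (2 + 71)*(-96) = 73*(-96) = -7008)
5027/(-33839) + C/14653 = 5027/(-33839) - 7008/14653 = 5027*(-1/33839) - 7008*1/14653 = -5027/33839 - 7008/14653 = -310804343/495842867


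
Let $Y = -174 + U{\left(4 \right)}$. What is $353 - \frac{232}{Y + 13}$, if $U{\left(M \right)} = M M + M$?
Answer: $\frac{50005}{141} \approx 354.65$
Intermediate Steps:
$U{\left(M \right)} = M + M^{2}$ ($U{\left(M \right)} = M^{2} + M = M + M^{2}$)
$Y = -154$ ($Y = -174 + 4 \left(1 + 4\right) = -174 + 4 \cdot 5 = -174 + 20 = -154$)
$353 - \frac{232}{Y + 13} = 353 - \frac{232}{-154 + 13} = 353 - \frac{232}{-141} = 353 - - \frac{232}{141} = 353 + \frac{232}{141} = \frac{50005}{141}$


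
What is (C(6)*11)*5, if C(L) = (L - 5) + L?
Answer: 385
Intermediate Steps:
C(L) = -5 + 2*L (C(L) = (-5 + L) + L = -5 + 2*L)
(C(6)*11)*5 = ((-5 + 2*6)*11)*5 = ((-5 + 12)*11)*5 = (7*11)*5 = 77*5 = 385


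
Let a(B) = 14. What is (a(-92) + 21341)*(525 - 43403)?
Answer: -915659690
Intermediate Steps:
(a(-92) + 21341)*(525 - 43403) = (14 + 21341)*(525 - 43403) = 21355*(-42878) = -915659690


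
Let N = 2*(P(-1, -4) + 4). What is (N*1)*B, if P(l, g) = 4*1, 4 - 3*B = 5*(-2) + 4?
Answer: 160/3 ≈ 53.333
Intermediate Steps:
B = 10/3 (B = 4/3 - (5*(-2) + 4)/3 = 4/3 - (-10 + 4)/3 = 4/3 - ⅓*(-6) = 4/3 + 2 = 10/3 ≈ 3.3333)
P(l, g) = 4
N = 16 (N = 2*(4 + 4) = 2*8 = 16)
(N*1)*B = (16*1)*(10/3) = 16*(10/3) = 160/3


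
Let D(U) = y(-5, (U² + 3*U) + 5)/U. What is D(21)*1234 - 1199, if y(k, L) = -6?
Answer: -10861/7 ≈ -1551.6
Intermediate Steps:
D(U) = -6/U
D(21)*1234 - 1199 = -6/21*1234 - 1199 = -6*1/21*1234 - 1199 = -2/7*1234 - 1199 = -2468/7 - 1199 = -10861/7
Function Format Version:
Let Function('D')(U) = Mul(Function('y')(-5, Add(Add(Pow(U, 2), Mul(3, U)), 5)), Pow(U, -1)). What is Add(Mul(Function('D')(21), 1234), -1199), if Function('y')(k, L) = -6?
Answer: Rational(-10861, 7) ≈ -1551.6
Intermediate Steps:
Function('D')(U) = Mul(-6, Pow(U, -1))
Add(Mul(Function('D')(21), 1234), -1199) = Add(Mul(Mul(-6, Pow(21, -1)), 1234), -1199) = Add(Mul(Mul(-6, Rational(1, 21)), 1234), -1199) = Add(Mul(Rational(-2, 7), 1234), -1199) = Add(Rational(-2468, 7), -1199) = Rational(-10861, 7)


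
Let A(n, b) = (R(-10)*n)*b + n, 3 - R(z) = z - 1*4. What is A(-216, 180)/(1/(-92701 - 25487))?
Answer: 78143069088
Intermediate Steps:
R(z) = 7 - z (R(z) = 3 - (z - 1*4) = 3 - (z - 4) = 3 - (-4 + z) = 3 + (4 - z) = 7 - z)
A(n, b) = n + 17*b*n (A(n, b) = ((7 - 1*(-10))*n)*b + n = ((7 + 10)*n)*b + n = (17*n)*b + n = 17*b*n + n = n + 17*b*n)
A(-216, 180)/(1/(-92701 - 25487)) = (-216*(1 + 17*180))/(1/(-92701 - 25487)) = (-216*(1 + 3060))/(1/(-118188)) = (-216*3061)/(-1/118188) = -661176*(-118188) = 78143069088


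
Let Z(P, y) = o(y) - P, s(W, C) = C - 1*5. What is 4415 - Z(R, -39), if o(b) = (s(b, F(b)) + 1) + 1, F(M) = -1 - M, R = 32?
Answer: 4412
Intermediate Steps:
s(W, C) = -5 + C (s(W, C) = C - 5 = -5 + C)
o(b) = -4 - b (o(b) = ((-5 + (-1 - b)) + 1) + 1 = ((-6 - b) + 1) + 1 = (-5 - b) + 1 = -4 - b)
Z(P, y) = -4 - P - y (Z(P, y) = (-4 - y) - P = -4 - P - y)
4415 - Z(R, -39) = 4415 - (-4 - 1*32 - 1*(-39)) = 4415 - (-4 - 32 + 39) = 4415 - 1*3 = 4415 - 3 = 4412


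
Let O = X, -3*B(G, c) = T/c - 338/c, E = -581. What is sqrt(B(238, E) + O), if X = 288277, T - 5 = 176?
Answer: sqrt(875799377922)/1743 ≈ 536.91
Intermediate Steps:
T = 181 (T = 5 + 176 = 181)
B(G, c) = 157/(3*c) (B(G, c) = -(181/c - 338/c)/3 = -(-157)/(3*c) = 157/(3*c))
O = 288277
sqrt(B(238, E) + O) = sqrt((157/3)/(-581) + 288277) = sqrt((157/3)*(-1/581) + 288277) = sqrt(-157/1743 + 288277) = sqrt(502466654/1743) = sqrt(875799377922)/1743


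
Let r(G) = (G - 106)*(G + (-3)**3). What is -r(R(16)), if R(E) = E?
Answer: -990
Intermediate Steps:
r(G) = (-106 + G)*(-27 + G) (r(G) = (-106 + G)*(G - 27) = (-106 + G)*(-27 + G))
-r(R(16)) = -(2862 + 16**2 - 133*16) = -(2862 + 256 - 2128) = -1*990 = -990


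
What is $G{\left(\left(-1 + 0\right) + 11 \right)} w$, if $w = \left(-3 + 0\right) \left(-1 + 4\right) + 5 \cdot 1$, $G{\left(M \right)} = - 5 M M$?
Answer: $2000$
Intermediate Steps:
$G{\left(M \right)} = - 5 M^{2}$
$w = -4$ ($w = \left(-3\right) 3 + 5 = -9 + 5 = -4$)
$G{\left(\left(-1 + 0\right) + 11 \right)} w = - 5 \left(\left(-1 + 0\right) + 11\right)^{2} \left(-4\right) = - 5 \left(-1 + 11\right)^{2} \left(-4\right) = - 5 \cdot 10^{2} \left(-4\right) = \left(-5\right) 100 \left(-4\right) = \left(-500\right) \left(-4\right) = 2000$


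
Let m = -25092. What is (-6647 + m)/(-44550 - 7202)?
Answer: 31739/51752 ≈ 0.61329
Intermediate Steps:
(-6647 + m)/(-44550 - 7202) = (-6647 - 25092)/(-44550 - 7202) = -31739/(-51752) = -31739*(-1/51752) = 31739/51752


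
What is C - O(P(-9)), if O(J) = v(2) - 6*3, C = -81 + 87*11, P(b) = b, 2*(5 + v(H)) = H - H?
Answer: 899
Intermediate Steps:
v(H) = -5 (v(H) = -5 + (H - H)/2 = -5 + (½)*0 = -5 + 0 = -5)
C = 876 (C = -81 + 957 = 876)
O(J) = -23 (O(J) = -5 - 6*3 = -5 - 18 = -23)
C - O(P(-9)) = 876 - 1*(-23) = 876 + 23 = 899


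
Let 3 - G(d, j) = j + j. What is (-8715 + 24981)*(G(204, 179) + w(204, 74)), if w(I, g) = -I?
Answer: -9092694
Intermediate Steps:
G(d, j) = 3 - 2*j (G(d, j) = 3 - (j + j) = 3 - 2*j)
(-8715 + 24981)*(G(204, 179) + w(204, 74)) = (-8715 + 24981)*((3 - 2*179) - 1*204) = 16266*((3 - 358) - 204) = 16266*(-355 - 204) = 16266*(-559) = -9092694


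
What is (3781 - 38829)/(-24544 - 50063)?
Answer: 2696/5739 ≈ 0.46977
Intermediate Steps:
(3781 - 38829)/(-24544 - 50063) = -35048/(-74607) = -35048*(-1/74607) = 2696/5739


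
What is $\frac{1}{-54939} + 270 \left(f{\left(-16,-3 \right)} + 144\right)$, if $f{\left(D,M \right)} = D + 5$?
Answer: $\frac{1972859489}{54939} \approx 35910.0$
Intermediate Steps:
$f{\left(D,M \right)} = 5 + D$
$\frac{1}{-54939} + 270 \left(f{\left(-16,-3 \right)} + 144\right) = \frac{1}{-54939} + 270 \left(\left(5 - 16\right) + 144\right) = - \frac{1}{54939} + 270 \left(-11 + 144\right) = - \frac{1}{54939} + 270 \cdot 133 = - \frac{1}{54939} + 35910 = \frac{1972859489}{54939}$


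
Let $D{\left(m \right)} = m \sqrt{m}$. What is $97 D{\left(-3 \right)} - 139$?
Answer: $-139 - 291 i \sqrt{3} \approx -139.0 - 504.03 i$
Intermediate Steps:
$D{\left(m \right)} = m^{\frac{3}{2}}$
$97 D{\left(-3 \right)} - 139 = 97 \left(-3\right)^{\frac{3}{2}} - 139 = 97 \left(- 3 i \sqrt{3}\right) - 139 = - 291 i \sqrt{3} - 139 = -139 - 291 i \sqrt{3}$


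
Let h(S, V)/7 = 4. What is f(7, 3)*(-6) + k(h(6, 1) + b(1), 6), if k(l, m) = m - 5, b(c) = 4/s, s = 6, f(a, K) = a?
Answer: -41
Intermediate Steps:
h(S, V) = 28 (h(S, V) = 7*4 = 28)
b(c) = 2/3 (b(c) = 4/6 = 4*(1/6) = 2/3)
k(l, m) = -5 + m
f(7, 3)*(-6) + k(h(6, 1) + b(1), 6) = 7*(-6) + (-5 + 6) = -42 + 1 = -41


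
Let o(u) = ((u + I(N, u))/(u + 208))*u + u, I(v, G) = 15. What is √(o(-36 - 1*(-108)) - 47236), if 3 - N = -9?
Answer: I*√57748495/35 ≈ 217.12*I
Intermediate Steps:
N = 12 (N = 3 - 1*(-9) = 3 + 9 = 12)
o(u) = u + u*(15 + u)/(208 + u) (o(u) = ((u + 15)/(u + 208))*u + u = ((15 + u)/(208 + u))*u + u = u*(15 + u)/(208 + u) + u = u + u*(15 + u)/(208 + u))
√(o(-36 - 1*(-108)) - 47236) = √((-36 - 1*(-108))*(223 + 2*(-36 - 1*(-108)))/(208 + (-36 - 1*(-108))) - 47236) = √((-36 + 108)*(223 + 2*(-36 + 108))/(208 + (-36 + 108)) - 47236) = √(72*(223 + 2*72)/(208 + 72) - 47236) = √(72*(223 + 144)/280 - 47236) = √(72*(1/280)*367 - 47236) = √(3303/35 - 47236) = √(-1649957/35) = I*√57748495/35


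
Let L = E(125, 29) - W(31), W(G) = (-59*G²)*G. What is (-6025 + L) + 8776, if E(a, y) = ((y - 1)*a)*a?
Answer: 2197920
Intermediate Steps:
E(a, y) = a²*(-1 + y) (E(a, y) = ((-1 + y)*a)*a = (a*(-1 + y))*a = a²*(-1 + y))
W(G) = -59*G³
L = 2195169 (L = 125²*(-1 + 29) - (-59)*31³ = 15625*28 - (-59)*29791 = 437500 - 1*(-1757669) = 437500 + 1757669 = 2195169)
(-6025 + L) + 8776 = (-6025 + 2195169) + 8776 = 2189144 + 8776 = 2197920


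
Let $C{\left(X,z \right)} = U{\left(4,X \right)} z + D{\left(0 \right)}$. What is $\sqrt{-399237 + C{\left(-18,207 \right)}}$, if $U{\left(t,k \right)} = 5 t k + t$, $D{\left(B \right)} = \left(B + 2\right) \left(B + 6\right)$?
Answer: $i \sqrt{472917} \approx 687.69 i$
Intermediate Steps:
$D{\left(B \right)} = \left(2 + B\right) \left(6 + B\right)$
$U{\left(t,k \right)} = t + 5 k t$ ($U{\left(t,k \right)} = 5 k t + t = t + 5 k t$)
$C{\left(X,z \right)} = 12 + z \left(4 + 20 X\right)$ ($C{\left(X,z \right)} = 4 \left(1 + 5 X\right) z + \left(12 + 0^{2} + 8 \cdot 0\right) = \left(4 + 20 X\right) z + \left(12 + 0 + 0\right) = z \left(4 + 20 X\right) + 12 = 12 + z \left(4 + 20 X\right)$)
$\sqrt{-399237 + C{\left(-18,207 \right)}} = \sqrt{-399237 + \left(12 + 4 \cdot 207 \left(1 + 5 \left(-18\right)\right)\right)} = \sqrt{-399237 + \left(12 + 4 \cdot 207 \left(1 - 90\right)\right)} = \sqrt{-399237 + \left(12 + 4 \cdot 207 \left(-89\right)\right)} = \sqrt{-399237 + \left(12 - 73692\right)} = \sqrt{-399237 - 73680} = \sqrt{-472917} = i \sqrt{472917}$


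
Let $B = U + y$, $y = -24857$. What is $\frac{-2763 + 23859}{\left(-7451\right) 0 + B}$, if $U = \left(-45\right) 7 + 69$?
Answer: $- \frac{21096}{25103} \approx -0.84038$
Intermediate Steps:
$U = -246$ ($U = -315 + 69 = -246$)
$B = -25103$ ($B = -246 - 24857 = -25103$)
$\frac{-2763 + 23859}{\left(-7451\right) 0 + B} = \frac{-2763 + 23859}{\left(-7451\right) 0 - 25103} = \frac{21096}{0 - 25103} = \frac{21096}{-25103} = 21096 \left(- \frac{1}{25103}\right) = - \frac{21096}{25103}$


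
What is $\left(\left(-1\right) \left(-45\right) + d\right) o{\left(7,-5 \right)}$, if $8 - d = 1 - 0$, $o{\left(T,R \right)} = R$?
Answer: $-260$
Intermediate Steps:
$d = 7$ ($d = 8 - \left(1 - 0\right) = 8 - \left(1 + 0\right) = 8 - 1 = 7$)
$\left(\left(-1\right) \left(-45\right) + d\right) o{\left(7,-5 \right)} = \left(\left(-1\right) \left(-45\right) + 7\right) \left(-5\right) = \left(45 + 7\right) \left(-5\right) = 52 \left(-5\right) = -260$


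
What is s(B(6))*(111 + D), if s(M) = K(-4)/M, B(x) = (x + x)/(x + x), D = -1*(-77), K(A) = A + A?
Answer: -1504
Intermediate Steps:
K(A) = 2*A
D = 77
B(x) = 1 (B(x) = (2*x)/((2*x)) = (2*x)*(1/(2*x)) = 1)
s(M) = -8/M (s(M) = (2*(-4))/M = -8/M)
s(B(6))*(111 + D) = (-8/1)*(111 + 77) = -8*1*188 = -8*188 = -1504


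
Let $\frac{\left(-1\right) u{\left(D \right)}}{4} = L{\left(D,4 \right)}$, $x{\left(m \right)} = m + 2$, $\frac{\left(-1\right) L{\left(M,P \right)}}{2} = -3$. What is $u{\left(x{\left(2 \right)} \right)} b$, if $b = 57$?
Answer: $-1368$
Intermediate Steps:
$L{\left(M,P \right)} = 6$ ($L{\left(M,P \right)} = \left(-2\right) \left(-3\right) = 6$)
$x{\left(m \right)} = 2 + m$
$u{\left(D \right)} = -24$ ($u{\left(D \right)} = \left(-4\right) 6 = -24$)
$u{\left(x{\left(2 \right)} \right)} b = \left(-24\right) 57 = -1368$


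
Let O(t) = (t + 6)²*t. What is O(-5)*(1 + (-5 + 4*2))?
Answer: -20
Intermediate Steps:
O(t) = t*(6 + t)² (O(t) = (6 + t)²*t = t*(6 + t)²)
O(-5)*(1 + (-5 + 4*2)) = (-5*(6 - 5)²)*(1 + (-5 + 4*2)) = (-5*1²)*(1 + (-5 + 8)) = (-5*1)*(1 + 3) = -5*4 = -20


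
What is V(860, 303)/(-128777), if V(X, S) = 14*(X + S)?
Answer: -16282/128777 ≈ -0.12644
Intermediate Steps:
V(X, S) = 14*S + 14*X (V(X, S) = 14*(S + X) = 14*S + 14*X)
V(860, 303)/(-128777) = (14*303 + 14*860)/(-128777) = (4242 + 12040)*(-1/128777) = 16282*(-1/128777) = -16282/128777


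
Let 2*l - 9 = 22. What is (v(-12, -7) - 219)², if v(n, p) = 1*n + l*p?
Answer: 461041/4 ≈ 1.1526e+5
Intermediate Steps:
l = 31/2 (l = 9/2 + (½)*22 = 9/2 + 11 = 31/2 ≈ 15.500)
v(n, p) = n + 31*p/2 (v(n, p) = 1*n + 31*p/2 = n + 31*p/2)
(v(-12, -7) - 219)² = ((-12 + (31/2)*(-7)) - 219)² = ((-12 - 217/2) - 219)² = (-241/2 - 219)² = (-679/2)² = 461041/4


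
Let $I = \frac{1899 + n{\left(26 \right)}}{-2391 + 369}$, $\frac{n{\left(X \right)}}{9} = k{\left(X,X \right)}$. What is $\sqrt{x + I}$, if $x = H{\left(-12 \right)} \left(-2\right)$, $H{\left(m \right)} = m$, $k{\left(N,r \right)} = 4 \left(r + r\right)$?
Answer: $\frac{\sqrt{10055406}}{674} \approx 4.7048$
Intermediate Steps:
$k{\left(N,r \right)} = 8 r$ ($k{\left(N,r \right)} = 4 \cdot 2 r = 8 r$)
$n{\left(X \right)} = 72 X$ ($n{\left(X \right)} = 9 \cdot 8 X = 72 X$)
$x = 24$ ($x = \left(-12\right) \left(-2\right) = 24$)
$I = - \frac{1257}{674}$ ($I = \frac{1899 + 72 \cdot 26}{-2391 + 369} = \frac{1899 + 1872}{-2022} = 3771 \left(- \frac{1}{2022}\right) = - \frac{1257}{674} \approx -1.865$)
$\sqrt{x + I} = \sqrt{24 - \frac{1257}{674}} = \sqrt{\frac{14919}{674}} = \frac{\sqrt{10055406}}{674}$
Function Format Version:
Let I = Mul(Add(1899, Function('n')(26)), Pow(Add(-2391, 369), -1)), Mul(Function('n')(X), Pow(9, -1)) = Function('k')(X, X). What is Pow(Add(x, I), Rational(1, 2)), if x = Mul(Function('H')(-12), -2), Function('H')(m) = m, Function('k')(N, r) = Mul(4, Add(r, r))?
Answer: Mul(Rational(1, 674), Pow(10055406, Rational(1, 2))) ≈ 4.7048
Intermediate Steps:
Function('k')(N, r) = Mul(8, r) (Function('k')(N, r) = Mul(4, Mul(2, r)) = Mul(8, r))
Function('n')(X) = Mul(72, X) (Function('n')(X) = Mul(9, Mul(8, X)) = Mul(72, X))
x = 24 (x = Mul(-12, -2) = 24)
I = Rational(-1257, 674) (I = Mul(Add(1899, Mul(72, 26)), Pow(Add(-2391, 369), -1)) = Mul(Add(1899, 1872), Pow(-2022, -1)) = Mul(3771, Rational(-1, 2022)) = Rational(-1257, 674) ≈ -1.8650)
Pow(Add(x, I), Rational(1, 2)) = Pow(Add(24, Rational(-1257, 674)), Rational(1, 2)) = Pow(Rational(14919, 674), Rational(1, 2)) = Mul(Rational(1, 674), Pow(10055406, Rational(1, 2)))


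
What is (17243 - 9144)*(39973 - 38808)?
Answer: 9435335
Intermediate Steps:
(17243 - 9144)*(39973 - 38808) = 8099*1165 = 9435335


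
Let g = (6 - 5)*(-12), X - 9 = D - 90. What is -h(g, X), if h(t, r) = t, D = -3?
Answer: 12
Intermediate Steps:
X = -84 (X = 9 + (-3 - 90) = 9 - 93 = -84)
g = -12 (g = 1*(-12) = -12)
-h(g, X) = -1*(-12) = 12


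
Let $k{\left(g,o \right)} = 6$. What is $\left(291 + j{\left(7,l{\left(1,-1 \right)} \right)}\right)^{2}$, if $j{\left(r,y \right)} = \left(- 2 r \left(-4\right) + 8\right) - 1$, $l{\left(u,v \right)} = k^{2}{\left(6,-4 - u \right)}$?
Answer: $125316$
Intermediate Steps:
$l{\left(u,v \right)} = 36$ ($l{\left(u,v \right)} = 6^{2} = 36$)
$j{\left(r,y \right)} = 7 + 8 r$ ($j{\left(r,y \right)} = \left(8 r + 8\right) - 1 = \left(8 + 8 r\right) - 1 = 7 + 8 r$)
$\left(291 + j{\left(7,l{\left(1,-1 \right)} \right)}\right)^{2} = \left(291 + \left(7 + 8 \cdot 7\right)\right)^{2} = \left(291 + \left(7 + 56\right)\right)^{2} = \left(291 + 63\right)^{2} = 354^{2} = 125316$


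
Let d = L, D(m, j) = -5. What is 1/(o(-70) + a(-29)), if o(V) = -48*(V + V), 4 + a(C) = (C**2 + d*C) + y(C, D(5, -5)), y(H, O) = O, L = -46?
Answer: 1/8886 ≈ 0.00011254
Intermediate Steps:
d = -46
a(C) = -9 + C**2 - 46*C (a(C) = -4 + ((C**2 - 46*C) - 5) = -4 + (-5 + C**2 - 46*C) = -9 + C**2 - 46*C)
o(V) = -96*V
1/(o(-70) + a(-29)) = 1/(-96*(-70) + (-9 + (-29)**2 - 46*(-29))) = 1/(6720 + (-9 + 841 + 1334)) = 1/(6720 + 2166) = 1/8886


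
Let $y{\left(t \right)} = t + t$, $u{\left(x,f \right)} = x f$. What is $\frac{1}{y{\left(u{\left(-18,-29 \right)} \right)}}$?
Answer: $\frac{1}{1044} \approx 0.00095785$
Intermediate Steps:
$u{\left(x,f \right)} = f x$
$y{\left(t \right)} = 2 t$
$\frac{1}{y{\left(u{\left(-18,-29 \right)} \right)}} = \frac{1}{2 \left(\left(-29\right) \left(-18\right)\right)} = \frac{1}{2 \cdot 522} = \frac{1}{1044}$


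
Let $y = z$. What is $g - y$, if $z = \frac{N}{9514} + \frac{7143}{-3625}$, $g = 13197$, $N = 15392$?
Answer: $\frac{227576798876}{17244125} \approx 13197.0$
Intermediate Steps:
$z = - \frac{6081251}{17244125}$ ($z = \frac{15392}{9514} + \frac{7143}{-3625} = 15392 \cdot \frac{1}{9514} + 7143 \left(- \frac{1}{3625}\right) = \frac{7696}{4757} - \frac{7143}{3625} = - \frac{6081251}{17244125} \approx -0.35266$)
$y = - \frac{6081251}{17244125} \approx -0.35266$
$g - y = 13197 - - \frac{6081251}{17244125} = 13197 + \frac{6081251}{17244125} = \frac{227576798876}{17244125}$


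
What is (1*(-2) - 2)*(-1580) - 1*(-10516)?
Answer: 16836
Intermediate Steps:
(1*(-2) - 2)*(-1580) - 1*(-10516) = (-2 - 2)*(-1580) + 10516 = -4*(-1580) + 10516 = 6320 + 10516 = 16836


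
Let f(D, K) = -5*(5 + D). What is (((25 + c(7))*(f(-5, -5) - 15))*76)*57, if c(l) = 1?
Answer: -1689480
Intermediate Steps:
f(D, K) = -25 - 5*D
(((25 + c(7))*(f(-5, -5) - 15))*76)*57 = (((25 + 1)*((-25 - 5*(-5)) - 15))*76)*57 = ((26*((-25 + 25) - 15))*76)*57 = ((26*(0 - 15))*76)*57 = ((26*(-15))*76)*57 = -390*76*57 = -29640*57 = -1689480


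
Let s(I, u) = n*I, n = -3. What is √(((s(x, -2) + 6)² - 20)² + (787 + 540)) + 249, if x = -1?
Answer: 249 + 2*√1262 ≈ 320.05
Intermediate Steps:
s(I, u) = -3*I
√(((s(x, -2) + 6)² - 20)² + (787 + 540)) + 249 = √(((-3*(-1) + 6)² - 20)² + (787 + 540)) + 249 = √(((3 + 6)² - 20)² + 1327) + 249 = √((9² - 20)² + 1327) + 249 = √((81 - 20)² + 1327) + 249 = √(61² + 1327) + 249 = √(3721 + 1327) + 249 = √5048 + 249 = 2*√1262 + 249 = 249 + 2*√1262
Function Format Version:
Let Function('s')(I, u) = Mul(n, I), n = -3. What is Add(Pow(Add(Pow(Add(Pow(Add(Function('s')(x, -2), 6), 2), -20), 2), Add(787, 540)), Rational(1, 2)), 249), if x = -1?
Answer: Add(249, Mul(2, Pow(1262, Rational(1, 2)))) ≈ 320.05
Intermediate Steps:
Function('s')(I, u) = Mul(-3, I)
Add(Pow(Add(Pow(Add(Pow(Add(Function('s')(x, -2), 6), 2), -20), 2), Add(787, 540)), Rational(1, 2)), 249) = Add(Pow(Add(Pow(Add(Pow(Add(Mul(-3, -1), 6), 2), -20), 2), Add(787, 540)), Rational(1, 2)), 249) = Add(Pow(Add(Pow(Add(Pow(Add(3, 6), 2), -20), 2), 1327), Rational(1, 2)), 249) = Add(Pow(Add(Pow(Add(Pow(9, 2), -20), 2), 1327), Rational(1, 2)), 249) = Add(Pow(Add(Pow(Add(81, -20), 2), 1327), Rational(1, 2)), 249) = Add(Pow(Add(Pow(61, 2), 1327), Rational(1, 2)), 249) = Add(Pow(Add(3721, 1327), Rational(1, 2)), 249) = Add(Pow(5048, Rational(1, 2)), 249) = Add(Mul(2, Pow(1262, Rational(1, 2))), 249) = Add(249, Mul(2, Pow(1262, Rational(1, 2))))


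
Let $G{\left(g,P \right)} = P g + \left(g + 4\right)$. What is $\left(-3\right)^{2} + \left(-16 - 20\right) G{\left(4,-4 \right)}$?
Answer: $297$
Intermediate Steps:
$G{\left(g,P \right)} = 4 + g + P g$ ($G{\left(g,P \right)} = P g + \left(4 + g\right) = 4 + g + P g$)
$\left(-3\right)^{2} + \left(-16 - 20\right) G{\left(4,-4 \right)} = \left(-3\right)^{2} + \left(-16 - 20\right) \left(4 + 4 - 16\right) = 9 - 36 \left(4 + 4 - 16\right) = 9 - -288 = 9 + 288 = 297$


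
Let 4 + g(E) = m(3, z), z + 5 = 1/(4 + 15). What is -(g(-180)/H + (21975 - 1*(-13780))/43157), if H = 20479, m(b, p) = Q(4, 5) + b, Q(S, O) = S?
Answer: -732356116/883812203 ≈ -0.82863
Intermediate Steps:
z = -94/19 (z = -5 + 1/(4 + 15) = -5 + 1/19 = -94/19 ≈ -4.9474)
m(b, p) = 4 + b
g(E) = 3 (g(E) = -4 + (4 + 3) = -4 + 7 = 3)
-(g(-180)/H + (21975 - 1*(-13780))/43157) = -(3/20479 + (21975 - 1*(-13780))/43157) = -(3*(1/20479) + (21975 + 13780)*(1/43157)) = -(3/20479 + 35755*(1/43157)) = -(3/20479 + 35755/43157) = -1*732356116/883812203 = -732356116/883812203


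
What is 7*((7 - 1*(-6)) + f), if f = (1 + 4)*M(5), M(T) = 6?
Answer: 301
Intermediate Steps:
f = 30 (f = (1 + 4)*6 = 5*6 = 30)
7*((7 - 1*(-6)) + f) = 7*((7 - 1*(-6)) + 30) = 7*((7 + 6) + 30) = 7*(13 + 30) = 7*43 = 301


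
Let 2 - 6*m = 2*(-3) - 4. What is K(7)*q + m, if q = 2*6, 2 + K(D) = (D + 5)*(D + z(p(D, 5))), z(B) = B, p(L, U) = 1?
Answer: 1130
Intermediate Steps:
m = 2 (m = 1/3 - (2*(-3) - 4)/6 = 1/3 - (-6 - 4)/6 = 1/3 - 1/6*(-10) = 1/3 + 5/3 = 2)
K(D) = -2 + (1 + D)*(5 + D) (K(D) = -2 + (D + 5)*(D + 1) = -2 + (5 + D)*(1 + D) = -2 + (1 + D)*(5 + D))
q = 12
K(7)*q + m = (3 + 7**2 + 6*7)*12 + 2 = (3 + 49 + 42)*12 + 2 = 94*12 + 2 = 1128 + 2 = 1130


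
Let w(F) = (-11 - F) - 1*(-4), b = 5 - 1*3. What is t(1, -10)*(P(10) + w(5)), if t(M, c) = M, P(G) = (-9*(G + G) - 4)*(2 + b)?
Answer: -748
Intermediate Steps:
b = 2 (b = 5 - 3 = 2)
P(G) = -16 - 72*G (P(G) = (-9*(G + G) - 4)*(2 + 2) = (-18*G - 4)*4 = (-4 - 18*G)*4 = -16 - 72*G)
w(F) = -7 - F (w(F) = (-11 - F) + 4 = -7 - F)
t(1, -10)*(P(10) + w(5)) = 1*((-16 - 72*10) + (-7 - 1*5)) = 1*((-16 - 720) + (-7 - 5)) = 1*(-736 - 12) = 1*(-748) = -748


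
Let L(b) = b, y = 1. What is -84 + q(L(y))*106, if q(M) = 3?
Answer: 234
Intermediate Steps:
-84 + q(L(y))*106 = -84 + 3*106 = -84 + 318 = 234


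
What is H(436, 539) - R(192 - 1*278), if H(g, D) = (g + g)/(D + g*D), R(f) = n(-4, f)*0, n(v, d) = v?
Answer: 872/235543 ≈ 0.0037021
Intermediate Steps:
R(f) = 0 (R(f) = -4*0 = 0)
H(g, D) = 2*g/(D + D*g) (H(g, D) = (2*g)/(D + D*g) = 2*g/(D + D*g))
H(436, 539) - R(192 - 1*278) = 2*436/(539*(1 + 436)) - 1*0 = 2*436*(1/539)/437 + 0 = 2*436*(1/539)*(1/437) + 0 = 872/235543 + 0 = 872/235543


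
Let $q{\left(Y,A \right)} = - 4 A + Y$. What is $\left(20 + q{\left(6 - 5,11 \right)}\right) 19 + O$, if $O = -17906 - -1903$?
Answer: $-16440$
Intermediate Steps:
$q{\left(Y,A \right)} = Y - 4 A$
$O = -16003$ ($O = -17906 + 1903 = -16003$)
$\left(20 + q{\left(6 - 5,11 \right)}\right) 19 + O = \left(20 + \left(\left(6 - 5\right) - 44\right)\right) 19 - 16003 = \left(20 + \left(1 - 44\right)\right) 19 - 16003 = \left(20 - 43\right) 19 - 16003 = \left(-23\right) 19 - 16003 = -437 - 16003 = -16440$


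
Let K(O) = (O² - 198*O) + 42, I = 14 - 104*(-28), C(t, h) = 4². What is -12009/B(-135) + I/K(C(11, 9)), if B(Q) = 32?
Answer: -2468533/6560 ≈ -376.30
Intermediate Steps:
C(t, h) = 16
I = 2926 (I = 14 + 2912 = 2926)
K(O) = 42 + O² - 198*O
-12009/B(-135) + I/K(C(11, 9)) = -12009/32 + 2926/(42 + 16² - 198*16) = -12009*1/32 + 2926/(42 + 256 - 3168) = -12009/32 + 2926/(-2870) = -12009/32 + 2926*(-1/2870) = -12009/32 - 209/205 = -2468533/6560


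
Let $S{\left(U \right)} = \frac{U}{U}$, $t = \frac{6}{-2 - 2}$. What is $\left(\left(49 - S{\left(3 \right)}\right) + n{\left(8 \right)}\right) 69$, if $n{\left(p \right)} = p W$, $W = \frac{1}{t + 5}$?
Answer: $\frac{24288}{7} \approx 3469.7$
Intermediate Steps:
$t = - \frac{3}{2}$ ($t = \frac{6}{-4} = 6 \left(- \frac{1}{4}\right) = - \frac{3}{2} \approx -1.5$)
$S{\left(U \right)} = 1$
$W = \frac{2}{7}$ ($W = \frac{1}{- \frac{3}{2} + 5} = \frac{1}{\frac{7}{2}} = \frac{2}{7} \approx 0.28571$)
$n{\left(p \right)} = \frac{2 p}{7}$ ($n{\left(p \right)} = p \frac{2}{7} = \frac{2 p}{7}$)
$\left(\left(49 - S{\left(3 \right)}\right) + n{\left(8 \right)}\right) 69 = \left(\left(49 - 1\right) + \frac{2}{7} \cdot 8\right) 69 = \left(\left(49 - 1\right) + \frac{16}{7}\right) 69 = \left(48 + \frac{16}{7}\right) 69 = \frac{352}{7} \cdot 69 = \frac{24288}{7}$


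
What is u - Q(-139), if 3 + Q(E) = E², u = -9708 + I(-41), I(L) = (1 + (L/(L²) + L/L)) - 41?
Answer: -1191666/41 ≈ -29065.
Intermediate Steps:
I(L) = -39 + 1/L (I(L) = (1 + (L/L² + 1)) - 41 = (1 + (1/L + 1)) - 41 = (1 + (1 + 1/L)) - 41 = (2 + 1/L) - 41 = -39 + 1/L)
u = -399628/41 (u = -9708 + (-39 + 1/(-41)) = -9708 + (-39 - 1/41) = -9708 - 1600/41 = -399628/41 ≈ -9747.0)
Q(E) = -3 + E²
u - Q(-139) = -399628/41 - (-3 + (-139)²) = -399628/41 - (-3 + 19321) = -399628/41 - 1*19318 = -399628/41 - 19318 = -1191666/41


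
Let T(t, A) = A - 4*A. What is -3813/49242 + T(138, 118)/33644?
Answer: -6071510/69029077 ≈ -0.087956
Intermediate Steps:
T(t, A) = -3*A
-3813/49242 + T(138, 118)/33644 = -3813/49242 - 3*118/33644 = -3813*1/49242 - 354*1/33644 = -1271/16414 - 177/16822 = -6071510/69029077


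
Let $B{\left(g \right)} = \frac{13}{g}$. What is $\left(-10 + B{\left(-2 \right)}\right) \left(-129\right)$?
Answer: $\frac{4257}{2} \approx 2128.5$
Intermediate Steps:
$\left(-10 + B{\left(-2 \right)}\right) \left(-129\right) = \left(-10 + \frac{13}{-2}\right) \left(-129\right) = \left(-10 + 13 \left(- \frac{1}{2}\right)\right) \left(-129\right) = \left(-10 - \frac{13}{2}\right) \left(-129\right) = \left(- \frac{33}{2}\right) \left(-129\right) = \frac{4257}{2}$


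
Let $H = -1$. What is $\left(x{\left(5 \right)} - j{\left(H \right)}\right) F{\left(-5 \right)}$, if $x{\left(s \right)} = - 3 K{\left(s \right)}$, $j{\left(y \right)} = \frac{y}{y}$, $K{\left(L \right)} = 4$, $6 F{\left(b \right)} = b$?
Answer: $\frac{65}{6} \approx 10.833$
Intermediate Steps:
$F{\left(b \right)} = \frac{b}{6}$
$j{\left(y \right)} = 1$
$x{\left(s \right)} = -12$ ($x{\left(s \right)} = \left(-3\right) 4 = -12$)
$\left(x{\left(5 \right)} - j{\left(H \right)}\right) F{\left(-5 \right)} = \left(-12 - 1\right) \frac{1}{6} \left(-5\right) = \left(-12 - 1\right) \left(- \frac{5}{6}\right) = \left(-13\right) \left(- \frac{5}{6}\right) = \frac{65}{6}$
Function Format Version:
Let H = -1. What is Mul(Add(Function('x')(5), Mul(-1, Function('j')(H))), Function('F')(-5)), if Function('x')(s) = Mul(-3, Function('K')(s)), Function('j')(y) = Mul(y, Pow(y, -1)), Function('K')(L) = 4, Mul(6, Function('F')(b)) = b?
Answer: Rational(65, 6) ≈ 10.833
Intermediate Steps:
Function('F')(b) = Mul(Rational(1, 6), b)
Function('j')(y) = 1
Function('x')(s) = -12 (Function('x')(s) = Mul(-3, 4) = -12)
Mul(Add(Function('x')(5), Mul(-1, Function('j')(H))), Function('F')(-5)) = Mul(Add(-12, Mul(-1, 1)), Mul(Rational(1, 6), -5)) = Mul(Add(-12, -1), Rational(-5, 6)) = Mul(-13, Rational(-5, 6)) = Rational(65, 6)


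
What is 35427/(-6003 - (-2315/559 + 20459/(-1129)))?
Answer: -22358369397/3774509117 ≈ -5.9235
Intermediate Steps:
35427/(-6003 - (-2315/559 + 20459/(-1129))) = 35427/(-6003 - (-2315*1/559 + 20459*(-1/1129))) = 35427/(-6003 - (-2315/559 - 20459/1129)) = 35427/(-6003 - 1*(-14050216/631111)) = 35427/(-6003 + 14050216/631111) = 35427/(-3774509117/631111) = 35427*(-631111/3774509117) = -22358369397/3774509117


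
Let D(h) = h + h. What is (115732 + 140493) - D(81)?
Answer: 256063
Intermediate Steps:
D(h) = 2*h
(115732 + 140493) - D(81) = (115732 + 140493) - 2*81 = 256225 - 1*162 = 256225 - 162 = 256063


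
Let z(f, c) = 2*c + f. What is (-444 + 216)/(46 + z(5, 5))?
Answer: -228/61 ≈ -3.7377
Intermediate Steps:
z(f, c) = f + 2*c
(-444 + 216)/(46 + z(5, 5)) = (-444 + 216)/(46 + (5 + 2*5)) = -228/(46 + (5 + 10)) = -228/(46 + 15) = -228/61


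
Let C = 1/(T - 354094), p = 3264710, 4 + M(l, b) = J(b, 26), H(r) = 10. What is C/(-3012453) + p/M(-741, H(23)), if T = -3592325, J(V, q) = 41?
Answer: 38812184096200671007/439870864964859 ≈ 88235.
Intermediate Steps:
M(l, b) = 37 (M(l, b) = -4 + 41 = 37)
C = -1/3946419 (C = 1/(-3592325 - 354094) = 1/(-3946419) = -1/3946419 ≈ -2.5339e-7)
C/(-3012453) + p/M(-741, H(23)) = -1/3946419/(-3012453) + 3264710/37 = -1/3946419*(-1/3012453) + 3264710*(1/37) = 1/11888401755807 + 3264710/37 = 38812184096200671007/439870864964859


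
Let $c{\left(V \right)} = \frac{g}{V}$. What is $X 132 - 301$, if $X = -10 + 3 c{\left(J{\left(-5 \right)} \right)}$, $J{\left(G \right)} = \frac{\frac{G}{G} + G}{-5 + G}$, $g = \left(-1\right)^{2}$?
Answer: $-631$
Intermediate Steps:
$g = 1$
$J{\left(G \right)} = \frac{1 + G}{-5 + G}$
$c{\left(V \right)} = \frac{1}{V}$ ($c{\left(V \right)} = 1 \frac{1}{V} = \frac{1}{V}$)
$X = - \frac{5}{2}$ ($X = -10 + \frac{3}{\frac{1}{-5 - 5} \left(1 - 5\right)} = -10 + \frac{3}{\frac{1}{-10} \left(-4\right)} = -10 + \frac{3}{\left(- \frac{1}{10}\right) \left(-4\right)} = -10 + \frac{3}{\frac{2}{5}} = -10 + 3 \cdot \frac{5}{2} = -10 + \frac{15}{2} = - \frac{5}{2} \approx -2.5$)
$X 132 - 301 = \left(- \frac{5}{2}\right) 132 - 301 = -330 - 301 = -631$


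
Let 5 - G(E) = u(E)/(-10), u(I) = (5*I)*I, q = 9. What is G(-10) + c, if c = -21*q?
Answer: -134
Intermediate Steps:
u(I) = 5*I**2
c = -189 (c = -21*9 = -189)
G(E) = 5 + E**2/2 (G(E) = 5 - 5*E**2/(-10) = 5 - 5*E**2*(-1)/10 = 5 - (-1)*E**2/2 = 5 + E**2/2)
G(-10) + c = (5 + (1/2)*(-10)**2) - 189 = (5 + (1/2)*100) - 189 = (5 + 50) - 189 = 55 - 189 = -134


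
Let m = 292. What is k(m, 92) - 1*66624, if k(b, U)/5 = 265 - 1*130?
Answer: -65949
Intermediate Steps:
k(b, U) = 675 (k(b, U) = 5*(265 - 1*130) = 5*(265 - 130) = 5*135 = 675)
k(m, 92) - 1*66624 = 675 - 1*66624 = 675 - 66624 = -65949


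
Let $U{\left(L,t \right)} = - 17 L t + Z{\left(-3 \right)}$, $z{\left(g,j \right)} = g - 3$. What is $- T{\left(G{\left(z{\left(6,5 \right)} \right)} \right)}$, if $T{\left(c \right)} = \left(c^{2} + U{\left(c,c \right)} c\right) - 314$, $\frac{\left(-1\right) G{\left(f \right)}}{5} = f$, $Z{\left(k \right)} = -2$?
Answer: $-57316$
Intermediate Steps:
$z{\left(g,j \right)} = -3 + g$
$U{\left(L,t \right)} = -2 - 17 L t$ ($U{\left(L,t \right)} = - 17 L t - 2 = -2 - 17 L t$)
$G{\left(f \right)} = - 5 f$
$T{\left(c \right)} = -314 + c^{2} + c \left(-2 - 17 c^{2}\right)$ ($T{\left(c \right)} = \left(c^{2} + \left(-2 - 17 c c\right) c\right) - 314 = \left(c^{2} + \left(-2 - 17 c^{2}\right) c\right) - 314 = \left(c^{2} + c \left(-2 - 17 c^{2}\right)\right) - 314 = -314 + c^{2} + c \left(-2 - 17 c^{2}\right)$)
$- T{\left(G{\left(z{\left(6,5 \right)} \right)} \right)} = - (-314 + \left(- 5 \left(-3 + 6\right)\right)^{2} - - 5 \left(-3 + 6\right) \left(2 + 17 \left(- 5 \left(-3 + 6\right)\right)^{2}\right)) = - (-314 + \left(\left(-5\right) 3\right)^{2} - \left(-5\right) 3 \left(2 + 17 \left(\left(-5\right) 3\right)^{2}\right)) = - (-314 + \left(-15\right)^{2} - - 15 \left(2 + 17 \left(-15\right)^{2}\right)) = - (-314 + 225 - - 15 \left(2 + 17 \cdot 225\right)) = - (-314 + 225 - - 15 \left(2 + 3825\right)) = - (-314 + 225 - \left(-15\right) 3827) = - (-314 + 225 + 57405) = \left(-1\right) 57316 = -57316$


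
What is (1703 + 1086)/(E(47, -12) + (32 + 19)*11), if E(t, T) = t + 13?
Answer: 2789/621 ≈ 4.4911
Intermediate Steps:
E(t, T) = 13 + t
(1703 + 1086)/(E(47, -12) + (32 + 19)*11) = (1703 + 1086)/((13 + 47) + (32 + 19)*11) = 2789/(60 + 51*11) = 2789/(60 + 561) = 2789/621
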